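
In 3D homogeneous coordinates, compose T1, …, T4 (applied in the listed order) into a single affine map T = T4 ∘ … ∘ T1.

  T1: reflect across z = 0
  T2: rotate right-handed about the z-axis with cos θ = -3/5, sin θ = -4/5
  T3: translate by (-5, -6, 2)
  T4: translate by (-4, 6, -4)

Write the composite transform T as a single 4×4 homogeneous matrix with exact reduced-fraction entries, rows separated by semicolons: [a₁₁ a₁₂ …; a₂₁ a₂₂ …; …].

T1 = [1 0 0 0; 0 1 0 0; 0 0 -1 0; 0 0 0 1]
T2·T1 = [-3/5 4/5 0 0; -4/5 -3/5 0 0; 0 0 -1 0; 0 0 0 1]
T3·…·T1 = [-3/5 4/5 0 -5; -4/5 -3/5 0 -6; 0 0 -1 2; 0 0 0 1]
T4·…·T1 = [-3/5 4/5 0 -9; -4/5 -3/5 0 0; 0 0 -1 -2; 0 0 0 1]

T = [-3/5 4/5 0 -9; -4/5 -3/5 0 0; 0 0 -1 -2; 0 0 0 1]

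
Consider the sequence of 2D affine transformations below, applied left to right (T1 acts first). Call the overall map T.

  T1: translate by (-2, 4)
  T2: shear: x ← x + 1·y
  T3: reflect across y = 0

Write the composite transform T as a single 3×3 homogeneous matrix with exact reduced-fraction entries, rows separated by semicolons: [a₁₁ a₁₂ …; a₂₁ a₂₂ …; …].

T = [1 1 2; 0 -1 -4; 0 0 1]

T1 = [1 0 -2; 0 1 4; 0 0 1]
T2·T1 = [1 1 2; 0 1 4; 0 0 1]
T3·…·T1 = [1 1 2; 0 -1 -4; 0 0 1]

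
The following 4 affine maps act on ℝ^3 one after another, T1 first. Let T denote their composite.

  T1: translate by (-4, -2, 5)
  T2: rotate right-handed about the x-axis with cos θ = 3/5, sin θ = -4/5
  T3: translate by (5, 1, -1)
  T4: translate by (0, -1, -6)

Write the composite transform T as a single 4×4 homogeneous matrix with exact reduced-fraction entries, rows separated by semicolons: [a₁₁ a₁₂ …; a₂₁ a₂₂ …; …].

T1 = [1 0 0 -4; 0 1 0 -2; 0 0 1 5; 0 0 0 1]
T2·T1 = [1 0 0 -4; 0 3/5 4/5 14/5; 0 -4/5 3/5 23/5; 0 0 0 1]
T3·…·T1 = [1 0 0 1; 0 3/5 4/5 19/5; 0 -4/5 3/5 18/5; 0 0 0 1]
T4·…·T1 = [1 0 0 1; 0 3/5 4/5 14/5; 0 -4/5 3/5 -12/5; 0 0 0 1]

T = [1 0 0 1; 0 3/5 4/5 14/5; 0 -4/5 3/5 -12/5; 0 0 0 1]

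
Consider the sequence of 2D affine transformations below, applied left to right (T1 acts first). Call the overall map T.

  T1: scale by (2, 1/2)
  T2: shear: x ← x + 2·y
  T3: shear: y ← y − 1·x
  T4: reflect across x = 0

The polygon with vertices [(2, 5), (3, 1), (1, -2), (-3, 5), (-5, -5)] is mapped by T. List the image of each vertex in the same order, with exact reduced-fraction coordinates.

T1 scale by (2, 1/2): (2, 5) → (4, 5/2); (3, 1) → (6, 1/2); (1, -2) → (2, -1); (-3, 5) → (-6, 5/2); (-5, -5) → (-10, -5/2)
T2 shear: x ← x + 2·y: (4, 5/2) → (9, 5/2); (6, 1/2) → (7, 1/2); (2, -1) → (0, -1); (-6, 5/2) → (-1, 5/2); (-10, -5/2) → (-15, -5/2)
T3 shear: y ← y − 1·x: (9, 5/2) → (9, -13/2); (7, 1/2) → (7, -13/2); (0, -1) → (0, -1); (-1, 5/2) → (-1, 7/2); (-15, -5/2) → (-15, 25/2)
T4 reflect across x = 0: (9, -13/2) → (-9, -13/2); (7, -13/2) → (-7, -13/2); (0, -1) → (0, -1); (-1, 7/2) → (1, 7/2); (-15, 25/2) → (15, 25/2)

image vertices: (-9, -13/2), (-7, -13/2), (0, -1), (1, 7/2), (15, 25/2)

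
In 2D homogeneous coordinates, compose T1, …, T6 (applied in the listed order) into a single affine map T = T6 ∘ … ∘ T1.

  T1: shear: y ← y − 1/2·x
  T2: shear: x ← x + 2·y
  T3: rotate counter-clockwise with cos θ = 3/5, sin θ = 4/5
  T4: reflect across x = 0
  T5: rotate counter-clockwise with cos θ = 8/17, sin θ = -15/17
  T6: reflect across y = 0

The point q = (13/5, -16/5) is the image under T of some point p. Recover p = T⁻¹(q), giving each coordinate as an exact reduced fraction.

T1 = [1 0 0; -1/2 1 0; 0 0 1]
T2·T1 = [0 2 0; -1/2 1 0; 0 0 1]
T3·…·T1 = [2/5 2/5 0; -3/10 11/5 0; 0 0 1]
T4·…·T1 = [-2/5 -2/5 0; -3/10 11/5 0; 0 0 1]
T5·…·T1 = [-77/170 149/85 0; 18/85 118/85 0; 0 0 1]
T6·…·T1 = [-77/170 149/85 0; -18/85 -118/85 0; 0 0 1]
det M = 1; M⁻¹ = [-118/85 -149/85 0; 18/85 -77/170 0; 0 0 1]
M⁻¹ · (13/5, -16/5)ᵀ = (2, 2)ᵀ

p = (2, 2)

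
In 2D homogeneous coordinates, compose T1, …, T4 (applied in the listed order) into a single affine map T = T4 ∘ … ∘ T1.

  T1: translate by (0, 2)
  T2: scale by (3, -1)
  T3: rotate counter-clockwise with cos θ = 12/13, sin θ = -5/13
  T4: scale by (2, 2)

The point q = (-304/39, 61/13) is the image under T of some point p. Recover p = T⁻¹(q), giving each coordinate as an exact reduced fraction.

T1 = [1 0 0; 0 1 2; 0 0 1]
T2·T1 = [3 0 0; 0 -1 -2; 0 0 1]
T3·…·T1 = [36/13 -5/13 -10/13; -15/13 -12/13 -24/13; 0 0 1]
T4·…·T1 = [72/13 -10/13 -20/13; -30/13 -24/13 -48/13; 0 0 1]
det M = -12; M⁻¹ = [2/13 -5/78 0; -5/26 -6/13 -2; 0 0 1]
M⁻¹ · (-304/39, 61/13)ᵀ = (-3/2, -8/3)ᵀ

p = (-3/2, -8/3)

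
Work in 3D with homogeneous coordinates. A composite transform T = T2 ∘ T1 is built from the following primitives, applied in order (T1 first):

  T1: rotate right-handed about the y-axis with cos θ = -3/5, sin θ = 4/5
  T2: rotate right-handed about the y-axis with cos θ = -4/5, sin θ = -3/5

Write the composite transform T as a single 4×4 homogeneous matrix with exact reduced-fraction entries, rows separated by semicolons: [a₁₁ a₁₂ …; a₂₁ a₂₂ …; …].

T1 = [-3/5 0 4/5 0; 0 1 0 0; -4/5 0 -3/5 0; 0 0 0 1]
T2·T1 = [24/25 0 -7/25 0; 0 1 0 0; 7/25 0 24/25 0; 0 0 0 1]

T = [24/25 0 -7/25 0; 0 1 0 0; 7/25 0 24/25 0; 0 0 0 1]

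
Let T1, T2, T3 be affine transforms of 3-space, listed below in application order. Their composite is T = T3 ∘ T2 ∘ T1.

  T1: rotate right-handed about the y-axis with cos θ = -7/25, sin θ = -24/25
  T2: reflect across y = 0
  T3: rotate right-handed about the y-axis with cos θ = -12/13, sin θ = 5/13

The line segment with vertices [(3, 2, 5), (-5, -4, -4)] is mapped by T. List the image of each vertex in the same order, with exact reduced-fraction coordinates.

image vertices: (1877/325, -2, 261/325), (-2032/325, 4, 449/325)

T1 rotate right-handed about the y-axis with cos θ = -7/25, sin θ = -24/25: (3, 2, 5) → (-141/25, 2, 37/25); (-5, -4, -4) → (131/25, -4, -92/25)
T2 reflect across y = 0: (-141/25, 2, 37/25) → (-141/25, -2, 37/25); (131/25, -4, -92/25) → (131/25, 4, -92/25)
T3 rotate right-handed about the y-axis with cos θ = -12/13, sin θ = 5/13: (-141/25, -2, 37/25) → (1877/325, -2, 261/325); (131/25, 4, -92/25) → (-2032/325, 4, 449/325)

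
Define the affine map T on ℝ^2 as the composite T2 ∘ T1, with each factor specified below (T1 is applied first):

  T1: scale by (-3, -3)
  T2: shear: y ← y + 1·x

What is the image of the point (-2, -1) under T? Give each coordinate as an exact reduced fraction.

T(p) = (6, 9)

T1 scale by (-3, -3): (-2, -1) → (6, 3)
T2 shear: y ← y + 1·x: (6, 3) → (6, 9)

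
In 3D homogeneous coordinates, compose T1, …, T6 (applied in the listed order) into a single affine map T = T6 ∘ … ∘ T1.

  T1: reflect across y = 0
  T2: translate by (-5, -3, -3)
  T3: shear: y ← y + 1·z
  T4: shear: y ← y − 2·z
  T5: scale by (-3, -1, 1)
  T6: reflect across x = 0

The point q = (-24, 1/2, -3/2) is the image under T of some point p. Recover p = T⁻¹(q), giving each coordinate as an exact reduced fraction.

T1 = [1 0 0 0; 0 -1 0 0; 0 0 1 0; 0 0 0 1]
T2·T1 = [1 0 0 -5; 0 -1 0 -3; 0 0 1 -3; 0 0 0 1]
T3·…·T1 = [1 0 0 -5; 0 -1 1 -6; 0 0 1 -3; 0 0 0 1]
T4·…·T1 = [1 0 0 -5; 0 -1 -1 0; 0 0 1 -3; 0 0 0 1]
T5·…·T1 = [-3 0 0 15; 0 1 1 0; 0 0 1 -3; 0 0 0 1]
T6·…·T1 = [3 0 0 -15; 0 1 1 0; 0 0 1 -3; 0 0 0 1]
det M = 3; M⁻¹ = [1/3 0 0 5; 0 1 -1 -3; 0 0 1 3; 0 0 0 1]
M⁻¹ · (-24, 1/2, -3/2)ᵀ = (-3, -1, 3/2)ᵀ

p = (-3, -1, 3/2)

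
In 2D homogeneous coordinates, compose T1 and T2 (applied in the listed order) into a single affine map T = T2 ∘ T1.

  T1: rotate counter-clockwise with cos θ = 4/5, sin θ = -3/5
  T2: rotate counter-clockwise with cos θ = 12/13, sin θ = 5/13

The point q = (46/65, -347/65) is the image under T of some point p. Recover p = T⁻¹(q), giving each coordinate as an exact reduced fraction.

p = (2, -5)

T1 = [4/5 3/5 0; -3/5 4/5 0; 0 0 1]
T2·T1 = [63/65 16/65 0; -16/65 63/65 0; 0 0 1]
det M = 1; M⁻¹ = [63/65 -16/65 0; 16/65 63/65 0; 0 0 1]
M⁻¹ · (46/65, -347/65)ᵀ = (2, -5)ᵀ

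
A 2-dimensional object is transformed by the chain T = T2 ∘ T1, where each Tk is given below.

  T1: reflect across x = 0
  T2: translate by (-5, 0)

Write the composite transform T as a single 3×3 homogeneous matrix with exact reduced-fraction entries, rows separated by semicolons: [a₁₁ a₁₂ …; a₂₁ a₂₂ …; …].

T1 = [-1 0 0; 0 1 0; 0 0 1]
T2·T1 = [-1 0 -5; 0 1 0; 0 0 1]

T = [-1 0 -5; 0 1 0; 0 0 1]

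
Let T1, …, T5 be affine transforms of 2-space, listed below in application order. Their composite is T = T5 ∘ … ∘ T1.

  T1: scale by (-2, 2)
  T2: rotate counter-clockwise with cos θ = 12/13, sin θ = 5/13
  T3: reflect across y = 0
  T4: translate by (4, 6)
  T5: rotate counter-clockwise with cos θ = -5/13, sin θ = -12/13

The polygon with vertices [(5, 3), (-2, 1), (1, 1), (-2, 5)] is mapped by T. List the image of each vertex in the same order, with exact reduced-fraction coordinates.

T1 scale by (-2, 2): (5, 3) → (-10, 6); (-2, 1) → (4, 2); (1, 1) → (-2, 2); (-2, 5) → (4, 10)
T2 rotate counter-clockwise with cos θ = 12/13, sin θ = 5/13: (-10, 6) → (-150/13, 22/13); (4, 2) → (38/13, 44/13); (-2, 2) → (-34/13, 14/13); (4, 10) → (-2/13, 140/13)
T3 reflect across y = 0: (-150/13, 22/13) → (-150/13, -22/13); (38/13, 44/13) → (38/13, -44/13); (-34/13, 14/13) → (-34/13, -14/13); (-2/13, 140/13) → (-2/13, -140/13)
T4 translate by (4, 6): (-150/13, -22/13) → (-98/13, 56/13); (38/13, -44/13) → (90/13, 34/13); (-34/13, -14/13) → (18/13, 64/13); (-2/13, -140/13) → (50/13, -62/13)
T5 rotate counter-clockwise with cos θ = -5/13, sin θ = -12/13: (-98/13, 56/13) → (1162/169, 896/169); (90/13, 34/13) → (-42/169, -1250/169); (18/13, 64/13) → (678/169, -536/169); (50/13, -62/13) → (-994/169, -290/169)

image vertices: (1162/169, 896/169), (-42/169, -1250/169), (678/169, -536/169), (-994/169, -290/169)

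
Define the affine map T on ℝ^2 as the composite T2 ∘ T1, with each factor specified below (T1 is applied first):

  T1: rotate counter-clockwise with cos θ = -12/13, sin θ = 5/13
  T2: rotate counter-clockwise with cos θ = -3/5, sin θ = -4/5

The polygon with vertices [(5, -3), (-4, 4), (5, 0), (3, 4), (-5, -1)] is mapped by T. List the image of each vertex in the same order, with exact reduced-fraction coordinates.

T1 rotate counter-clockwise with cos θ = -12/13, sin θ = 5/13: (5, -3) → (-45/13, 61/13); (-4, 4) → (28/13, -68/13); (5, 0) → (-60/13, 25/13); (3, 4) → (-56/13, -33/13); (-5, -1) → (5, -1)
T2 rotate counter-clockwise with cos θ = -3/5, sin θ = -4/5: (-45/13, 61/13) → (379/65, -3/65); (28/13, -68/13) → (-356/65, 92/65); (-60/13, 25/13) → (56/13, 33/13); (-56/13, -33/13) → (36/65, 323/65); (5, -1) → (-19/5, -17/5)

image vertices: (379/65, -3/65), (-356/65, 92/65), (56/13, 33/13), (36/65, 323/65), (-19/5, -17/5)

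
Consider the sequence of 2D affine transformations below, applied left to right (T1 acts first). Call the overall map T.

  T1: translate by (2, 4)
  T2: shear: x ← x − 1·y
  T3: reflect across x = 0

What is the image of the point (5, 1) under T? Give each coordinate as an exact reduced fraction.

T(p) = (-2, 5)

T1 translate by (2, 4): (5, 1) → (7, 5)
T2 shear: x ← x − 1·y: (7, 5) → (2, 5)
T3 reflect across x = 0: (2, 5) → (-2, 5)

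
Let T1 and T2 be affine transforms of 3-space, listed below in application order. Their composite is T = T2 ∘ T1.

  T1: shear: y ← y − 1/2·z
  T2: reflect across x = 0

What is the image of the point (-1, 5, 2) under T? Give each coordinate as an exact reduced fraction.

T(p) = (1, 4, 2)

T1 shear: y ← y − 1/2·z: (-1, 5, 2) → (-1, 4, 2)
T2 reflect across x = 0: (-1, 4, 2) → (1, 4, 2)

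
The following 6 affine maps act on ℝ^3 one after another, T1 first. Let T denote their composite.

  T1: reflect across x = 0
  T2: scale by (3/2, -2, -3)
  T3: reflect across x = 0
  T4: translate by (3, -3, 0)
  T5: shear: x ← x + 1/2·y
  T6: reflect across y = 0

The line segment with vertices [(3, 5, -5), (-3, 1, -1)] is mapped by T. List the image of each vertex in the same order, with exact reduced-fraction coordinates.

image vertices: (1, 13, 15), (-4, 5, 3)

T1 reflect across x = 0: (3, 5, -5) → (-3, 5, -5); (-3, 1, -1) → (3, 1, -1)
T2 scale by (3/2, -2, -3): (-3, 5, -5) → (-9/2, -10, 15); (3, 1, -1) → (9/2, -2, 3)
T3 reflect across x = 0: (-9/2, -10, 15) → (9/2, -10, 15); (9/2, -2, 3) → (-9/2, -2, 3)
T4 translate by (3, -3, 0): (9/2, -10, 15) → (15/2, -13, 15); (-9/2, -2, 3) → (-3/2, -5, 3)
T5 shear: x ← x + 1/2·y: (15/2, -13, 15) → (1, -13, 15); (-3/2, -5, 3) → (-4, -5, 3)
T6 reflect across y = 0: (1, -13, 15) → (1, 13, 15); (-4, -5, 3) → (-4, 5, 3)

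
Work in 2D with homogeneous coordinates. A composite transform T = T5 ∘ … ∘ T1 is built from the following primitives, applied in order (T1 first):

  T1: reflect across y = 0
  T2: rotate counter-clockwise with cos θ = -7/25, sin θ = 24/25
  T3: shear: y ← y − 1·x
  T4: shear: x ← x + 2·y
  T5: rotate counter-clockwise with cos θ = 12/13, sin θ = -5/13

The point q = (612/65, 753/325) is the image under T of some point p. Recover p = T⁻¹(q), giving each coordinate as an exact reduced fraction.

T1 = [1 0 0; 0 -1 0; 0 0 1]
T2·T1 = [-7/25 24/25 0; 24/25 7/25 0; 0 0 1]
T3·…·T1 = [-7/25 24/25 0; 31/25 -17/25 0; 0 0 1]
T4·…·T1 = [11/5 -2/5 0; 31/25 -17/25 0; 0 0 1]
T5·…·T1 = [163/65 -41/65 0; 97/325 -154/325 0; 0 0 1]
det M = -1; M⁻¹ = [154/325 -41/65 0; 97/325 -163/65 0; 0 0 1]
M⁻¹ · (612/65, 753/325)ᵀ = (3, -3)ᵀ

p = (3, -3)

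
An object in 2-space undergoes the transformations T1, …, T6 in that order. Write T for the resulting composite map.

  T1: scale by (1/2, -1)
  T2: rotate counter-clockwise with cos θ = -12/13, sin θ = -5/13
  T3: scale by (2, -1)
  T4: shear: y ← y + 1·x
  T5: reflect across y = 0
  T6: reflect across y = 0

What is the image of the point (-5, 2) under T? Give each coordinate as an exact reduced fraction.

T(p) = (40/13, 7/26)

T1 scale by (1/2, -1): (-5, 2) → (-5/2, -2)
T2 rotate counter-clockwise with cos θ = -12/13, sin θ = -5/13: (-5/2, -2) → (20/13, 73/26)
T3 scale by (2, -1): (20/13, 73/26) → (40/13, -73/26)
T4 shear: y ← y + 1·x: (40/13, -73/26) → (40/13, 7/26)
T5 reflect across y = 0: (40/13, 7/26) → (40/13, -7/26)
T6 reflect across y = 0: (40/13, -7/26) → (40/13, 7/26)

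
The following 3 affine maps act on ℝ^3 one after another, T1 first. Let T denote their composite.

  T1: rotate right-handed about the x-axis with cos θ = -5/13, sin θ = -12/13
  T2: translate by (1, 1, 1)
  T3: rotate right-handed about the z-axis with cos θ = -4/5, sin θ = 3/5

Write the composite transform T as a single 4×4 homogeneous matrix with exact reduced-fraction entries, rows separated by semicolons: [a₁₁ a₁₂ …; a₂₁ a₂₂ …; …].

T = [-4/5 3/13 -36/65 -7/5; 3/5 4/13 -48/65 -1/5; 0 -12/13 -5/13 1; 0 0 0 1]

T1 = [1 0 0 0; 0 -5/13 12/13 0; 0 -12/13 -5/13 0; 0 0 0 1]
T2·T1 = [1 0 0 1; 0 -5/13 12/13 1; 0 -12/13 -5/13 1; 0 0 0 1]
T3·…·T1 = [-4/5 3/13 -36/65 -7/5; 3/5 4/13 -48/65 -1/5; 0 -12/13 -5/13 1; 0 0 0 1]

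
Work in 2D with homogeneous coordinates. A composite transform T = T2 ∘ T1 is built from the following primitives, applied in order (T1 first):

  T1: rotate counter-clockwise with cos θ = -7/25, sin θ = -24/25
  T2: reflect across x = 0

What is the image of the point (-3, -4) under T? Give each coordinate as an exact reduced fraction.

T1 rotate counter-clockwise with cos θ = -7/25, sin θ = -24/25: (-3, -4) → (-3, 4)
T2 reflect across x = 0: (-3, 4) → (3, 4)

T(p) = (3, 4)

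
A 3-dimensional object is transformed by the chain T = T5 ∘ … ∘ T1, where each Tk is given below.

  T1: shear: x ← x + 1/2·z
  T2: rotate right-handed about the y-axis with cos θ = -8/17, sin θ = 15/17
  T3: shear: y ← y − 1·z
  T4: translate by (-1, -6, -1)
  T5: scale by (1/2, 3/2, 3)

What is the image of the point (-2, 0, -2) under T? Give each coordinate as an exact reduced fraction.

T(p) = (-23/34, -489/34, 132/17)

T1 shear: x ← x + 1/2·z: (-2, 0, -2) → (-3, 0, -2)
T2 rotate right-handed about the y-axis with cos θ = -8/17, sin θ = 15/17: (-3, 0, -2) → (-6/17, 0, 61/17)
T3 shear: y ← y − 1·z: (-6/17, 0, 61/17) → (-6/17, -61/17, 61/17)
T4 translate by (-1, -6, -1): (-6/17, -61/17, 61/17) → (-23/17, -163/17, 44/17)
T5 scale by (1/2, 3/2, 3): (-23/17, -163/17, 44/17) → (-23/34, -489/34, 132/17)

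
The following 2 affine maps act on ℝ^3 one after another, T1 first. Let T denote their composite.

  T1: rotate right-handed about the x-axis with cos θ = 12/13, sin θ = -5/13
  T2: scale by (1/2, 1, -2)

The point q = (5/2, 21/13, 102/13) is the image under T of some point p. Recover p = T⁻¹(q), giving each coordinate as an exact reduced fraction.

p = (5, 3, -3)

T1 = [1 0 0 0; 0 12/13 5/13 0; 0 -5/13 12/13 0; 0 0 0 1]
T2·T1 = [1/2 0 0 0; 0 12/13 5/13 0; 0 10/13 -24/13 0; 0 0 0 1]
det M = -1; M⁻¹ = [2 0 0 0; 0 12/13 5/26 0; 0 5/13 -6/13 0; 0 0 0 1]
M⁻¹ · (5/2, 21/13, 102/13)ᵀ = (5, 3, -3)ᵀ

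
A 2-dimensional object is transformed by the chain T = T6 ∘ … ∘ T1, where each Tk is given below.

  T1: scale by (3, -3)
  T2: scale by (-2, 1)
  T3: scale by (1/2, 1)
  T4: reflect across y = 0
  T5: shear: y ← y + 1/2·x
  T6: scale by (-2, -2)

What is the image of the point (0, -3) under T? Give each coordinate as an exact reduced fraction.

T1 scale by (3, -3): (0, -3) → (0, 9)
T2 scale by (-2, 1): (0, 9) → (0, 9)
T3 scale by (1/2, 1): (0, 9) → (0, 9)
T4 reflect across y = 0: (0, 9) → (0, -9)
T5 shear: y ← y + 1/2·x: (0, -9) → (0, -9)
T6 scale by (-2, -2): (0, -9) → (0, 18)

T(p) = (0, 18)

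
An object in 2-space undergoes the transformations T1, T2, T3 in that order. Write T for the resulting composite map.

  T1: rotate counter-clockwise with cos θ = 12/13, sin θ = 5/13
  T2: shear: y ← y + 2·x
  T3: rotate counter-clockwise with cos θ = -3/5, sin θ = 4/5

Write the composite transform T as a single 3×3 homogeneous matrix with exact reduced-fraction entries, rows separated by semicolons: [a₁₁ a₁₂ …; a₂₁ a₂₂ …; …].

T1 = [12/13 -5/13 0; 5/13 12/13 0; 0 0 1]
T2·T1 = [12/13 -5/13 0; 29/13 2/13 0; 0 0 1]
T3·…·T1 = [-152/65 7/65 0; -3/5 -2/5 0; 0 0 1]

T = [-152/65 7/65 0; -3/5 -2/5 0; 0 0 1]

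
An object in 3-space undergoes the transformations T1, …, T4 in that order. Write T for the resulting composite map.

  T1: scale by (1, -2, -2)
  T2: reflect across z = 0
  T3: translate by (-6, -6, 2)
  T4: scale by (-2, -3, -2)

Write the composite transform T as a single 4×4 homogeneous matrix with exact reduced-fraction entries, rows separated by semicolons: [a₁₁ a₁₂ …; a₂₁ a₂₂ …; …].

T = [-2 0 0 12; 0 6 0 18; 0 0 -4 -4; 0 0 0 1]

T1 = [1 0 0 0; 0 -2 0 0; 0 0 -2 0; 0 0 0 1]
T2·T1 = [1 0 0 0; 0 -2 0 0; 0 0 2 0; 0 0 0 1]
T3·…·T1 = [1 0 0 -6; 0 -2 0 -6; 0 0 2 2; 0 0 0 1]
T4·…·T1 = [-2 0 0 12; 0 6 0 18; 0 0 -4 -4; 0 0 0 1]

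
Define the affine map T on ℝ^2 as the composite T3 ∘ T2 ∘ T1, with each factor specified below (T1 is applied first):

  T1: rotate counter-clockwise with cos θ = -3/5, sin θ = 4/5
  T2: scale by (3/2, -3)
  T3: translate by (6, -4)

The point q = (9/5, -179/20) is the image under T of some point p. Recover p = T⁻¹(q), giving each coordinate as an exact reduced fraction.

p = (3, 5/4)

T1 = [-3/5 -4/5 0; 4/5 -3/5 0; 0 0 1]
T2·T1 = [-9/10 -6/5 0; -12/5 9/5 0; 0 0 1]
T3·…·T1 = [-9/10 -6/5 6; -12/5 9/5 -4; 0 0 1]
det M = -9/2; M⁻¹ = [-2/5 -4/15 4/3; -8/15 1/5 4; 0 0 1]
M⁻¹ · (9/5, -179/20)ᵀ = (3, 5/4)ᵀ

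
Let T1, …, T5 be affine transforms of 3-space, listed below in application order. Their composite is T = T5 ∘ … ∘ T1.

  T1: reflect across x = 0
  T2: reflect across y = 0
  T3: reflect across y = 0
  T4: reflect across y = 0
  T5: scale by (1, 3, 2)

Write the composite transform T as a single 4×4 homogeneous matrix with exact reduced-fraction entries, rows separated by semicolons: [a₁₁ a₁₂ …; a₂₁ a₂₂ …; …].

T = [-1 0 0 0; 0 -3 0 0; 0 0 2 0; 0 0 0 1]

T1 = [-1 0 0 0; 0 1 0 0; 0 0 1 0; 0 0 0 1]
T2·T1 = [-1 0 0 0; 0 -1 0 0; 0 0 1 0; 0 0 0 1]
T3·…·T1 = [-1 0 0 0; 0 1 0 0; 0 0 1 0; 0 0 0 1]
T4·…·T1 = [-1 0 0 0; 0 -1 0 0; 0 0 1 0; 0 0 0 1]
T5·…·T1 = [-1 0 0 0; 0 -3 0 0; 0 0 2 0; 0 0 0 1]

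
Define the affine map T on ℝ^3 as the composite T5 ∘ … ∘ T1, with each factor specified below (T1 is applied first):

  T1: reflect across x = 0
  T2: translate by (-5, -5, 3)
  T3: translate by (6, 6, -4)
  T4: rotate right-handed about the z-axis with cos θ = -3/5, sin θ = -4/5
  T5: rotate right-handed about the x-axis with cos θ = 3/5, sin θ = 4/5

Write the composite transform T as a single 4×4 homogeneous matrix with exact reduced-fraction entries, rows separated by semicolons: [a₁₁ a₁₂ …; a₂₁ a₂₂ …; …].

T = [3/5 4/5 0 1/5; 12/25 -9/25 -4/5 -1/25; 16/25 -12/25 3/5 -43/25; 0 0 0 1]

T1 = [-1 0 0 0; 0 1 0 0; 0 0 1 0; 0 0 0 1]
T2·T1 = [-1 0 0 -5; 0 1 0 -5; 0 0 1 3; 0 0 0 1]
T3·…·T1 = [-1 0 0 1; 0 1 0 1; 0 0 1 -1; 0 0 0 1]
T4·…·T1 = [3/5 4/5 0 1/5; 4/5 -3/5 0 -7/5; 0 0 1 -1; 0 0 0 1]
T5·…·T1 = [3/5 4/5 0 1/5; 12/25 -9/25 -4/5 -1/25; 16/25 -12/25 3/5 -43/25; 0 0 0 1]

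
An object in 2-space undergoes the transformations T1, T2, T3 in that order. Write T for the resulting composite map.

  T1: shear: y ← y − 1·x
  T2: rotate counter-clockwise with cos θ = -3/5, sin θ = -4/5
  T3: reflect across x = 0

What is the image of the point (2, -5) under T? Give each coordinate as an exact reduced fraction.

T1 shear: y ← y − 1·x: (2, -5) → (2, -7)
T2 rotate counter-clockwise with cos θ = -3/5, sin θ = -4/5: (2, -7) → (-34/5, 13/5)
T3 reflect across x = 0: (-34/5, 13/5) → (34/5, 13/5)

T(p) = (34/5, 13/5)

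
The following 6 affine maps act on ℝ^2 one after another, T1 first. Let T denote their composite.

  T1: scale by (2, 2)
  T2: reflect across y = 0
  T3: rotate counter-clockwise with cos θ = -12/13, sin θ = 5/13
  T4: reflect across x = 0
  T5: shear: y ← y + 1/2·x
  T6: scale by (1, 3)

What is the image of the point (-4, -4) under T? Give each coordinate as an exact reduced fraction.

T1 scale by (2, 2): (-4, -4) → (-8, -8)
T2 reflect across y = 0: (-8, -8) → (-8, 8)
T3 rotate counter-clockwise with cos θ = -12/13, sin θ = 5/13: (-8, 8) → (56/13, -136/13)
T4 reflect across x = 0: (56/13, -136/13) → (-56/13, -136/13)
T5 shear: y ← y + 1/2·x: (-56/13, -136/13) → (-56/13, -164/13)
T6 scale by (1, 3): (-56/13, -164/13) → (-56/13, -492/13)

T(p) = (-56/13, -492/13)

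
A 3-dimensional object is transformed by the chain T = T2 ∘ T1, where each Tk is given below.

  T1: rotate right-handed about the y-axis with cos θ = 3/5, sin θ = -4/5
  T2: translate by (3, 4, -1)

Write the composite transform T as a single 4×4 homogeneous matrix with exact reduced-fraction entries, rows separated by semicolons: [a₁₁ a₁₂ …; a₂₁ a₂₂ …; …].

T = [3/5 0 -4/5 3; 0 1 0 4; 4/5 0 3/5 -1; 0 0 0 1]

T1 = [3/5 0 -4/5 0; 0 1 0 0; 4/5 0 3/5 0; 0 0 0 1]
T2·T1 = [3/5 0 -4/5 3; 0 1 0 4; 4/5 0 3/5 -1; 0 0 0 1]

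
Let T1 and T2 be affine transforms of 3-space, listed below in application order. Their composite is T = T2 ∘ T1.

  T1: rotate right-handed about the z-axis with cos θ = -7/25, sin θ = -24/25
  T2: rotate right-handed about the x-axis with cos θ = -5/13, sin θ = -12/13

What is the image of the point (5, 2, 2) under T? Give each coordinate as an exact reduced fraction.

T(p) = (13/25, 254/65, 1358/325)

T1 rotate right-handed about the z-axis with cos θ = -7/25, sin θ = -24/25: (5, 2, 2) → (13/25, -134/25, 2)
T2 rotate right-handed about the x-axis with cos θ = -5/13, sin θ = -12/13: (13/25, -134/25, 2) → (13/25, 254/65, 1358/325)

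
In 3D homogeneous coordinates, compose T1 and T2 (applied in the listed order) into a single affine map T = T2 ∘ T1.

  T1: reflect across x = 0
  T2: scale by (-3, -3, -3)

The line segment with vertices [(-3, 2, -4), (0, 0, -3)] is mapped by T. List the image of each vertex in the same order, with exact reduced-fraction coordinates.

T1 reflect across x = 0: (-3, 2, -4) → (3, 2, -4); (0, 0, -3) → (0, 0, -3)
T2 scale by (-3, -3, -3): (3, 2, -4) → (-9, -6, 12); (0, 0, -3) → (0, 0, 9)

image vertices: (-9, -6, 12), (0, 0, 9)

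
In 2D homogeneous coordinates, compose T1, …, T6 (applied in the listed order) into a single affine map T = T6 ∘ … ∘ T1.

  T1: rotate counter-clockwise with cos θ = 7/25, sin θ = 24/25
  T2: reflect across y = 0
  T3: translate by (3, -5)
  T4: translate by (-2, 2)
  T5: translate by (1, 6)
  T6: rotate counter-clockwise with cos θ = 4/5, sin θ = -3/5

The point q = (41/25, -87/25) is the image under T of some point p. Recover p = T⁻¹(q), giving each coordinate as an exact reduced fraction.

p = (5, 0)

T1 = [7/25 -24/25 0; 24/25 7/25 0; 0 0 1]
T2·T1 = [7/25 -24/25 0; -24/25 -7/25 0; 0 0 1]
T3·…·T1 = [7/25 -24/25 3; -24/25 -7/25 -5; 0 0 1]
T4·…·T1 = [7/25 -24/25 1; -24/25 -7/25 -3; 0 0 1]
T5·…·T1 = [7/25 -24/25 2; -24/25 -7/25 3; 0 0 1]
T6·…·T1 = [-44/125 -117/125 17/5; -117/125 44/125 6/5; 0 0 1]
det M = -1; M⁻¹ = [-44/125 -117/125 58/25; -117/125 44/125 69/25; 0 0 1]
M⁻¹ · (41/25, -87/25)ᵀ = (5, 0)ᵀ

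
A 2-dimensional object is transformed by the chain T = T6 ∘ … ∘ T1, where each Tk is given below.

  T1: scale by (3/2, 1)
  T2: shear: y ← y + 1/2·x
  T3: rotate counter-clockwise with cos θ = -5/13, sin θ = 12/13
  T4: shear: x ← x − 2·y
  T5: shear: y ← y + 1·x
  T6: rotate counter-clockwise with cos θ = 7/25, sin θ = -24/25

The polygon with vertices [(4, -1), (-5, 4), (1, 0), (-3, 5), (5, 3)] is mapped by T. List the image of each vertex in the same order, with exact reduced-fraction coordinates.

T1 scale by (3/2, 1): (4, -1) → (6, -1); (-5, 4) → (-15/2, 4); (1, 0) → (3/2, 0); (-3, 5) → (-9/2, 5); (5, 3) → (15/2, 3)
T2 shear: y ← y + 1/2·x: (6, -1) → (6, 2); (-15/2, 4) → (-15/2, 1/4); (3/2, 0) → (3/2, 3/4); (-9/2, 5) → (-9/2, 11/4); (15/2, 3) → (15/2, 27/4)
T3 rotate counter-clockwise with cos θ = -5/13, sin θ = 12/13: (6, 2) → (-54/13, 62/13); (-15/2, 1/4) → (69/26, -365/52); (3/2, 3/4) → (-33/26, 57/52); (-9/2, 11/4) → (-21/26, -271/52); (15/2, 27/4) → (-237/26, 225/52)
T4 shear: x ← x − 2·y: (-54/13, 62/13) → (-178/13, 62/13); (69/26, -365/52) → (217/13, -365/52); (-33/26, 57/52) → (-45/13, 57/52); (-21/26, -271/52) → (125/13, -271/52); (-237/26, 225/52) → (-231/13, 225/52)
T5 shear: y ← y + 1·x: (-178/13, 62/13) → (-178/13, -116/13); (217/13, -365/52) → (217/13, 503/52); (-45/13, 57/52) → (-45/13, -123/52); (125/13, -271/52) → (125/13, 229/52); (-231/13, 225/52) → (-231/13, -699/52)
T6 rotate counter-clockwise with cos θ = 7/25, sin θ = -24/25: (-178/13, -116/13) → (-62/5, 692/65); (217/13, 503/52) → (349/25, -17311/1300); (-45/13, -123/52) → (-81/25, 3459/1300); (125/13, 229/52) → (173/25, -10397/1300); (-231/13, -699/52) → (-447/25, 17283/1300)

image vertices: (-62/5, 692/65), (349/25, -17311/1300), (-81/25, 3459/1300), (173/25, -10397/1300), (-447/25, 17283/1300)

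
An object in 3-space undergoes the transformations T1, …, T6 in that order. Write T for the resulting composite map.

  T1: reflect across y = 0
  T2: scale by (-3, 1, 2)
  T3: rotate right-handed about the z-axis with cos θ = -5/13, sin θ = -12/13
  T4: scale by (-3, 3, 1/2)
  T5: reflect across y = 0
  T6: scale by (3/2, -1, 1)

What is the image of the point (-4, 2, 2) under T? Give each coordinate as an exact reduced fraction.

T1 reflect across y = 0: (-4, 2, 2) → (-4, -2, 2)
T2 scale by (-3, 1, 2): (-4, -2, 2) → (12, -2, 4)
T3 rotate right-handed about the z-axis with cos θ = -5/13, sin θ = -12/13: (12, -2, 4) → (-84/13, -134/13, 4)
T4 scale by (-3, 3, 1/2): (-84/13, -134/13, 4) → (252/13, -402/13, 2)
T5 reflect across y = 0: (252/13, -402/13, 2) → (252/13, 402/13, 2)
T6 scale by (3/2, -1, 1): (252/13, 402/13, 2) → (378/13, -402/13, 2)

T(p) = (378/13, -402/13, 2)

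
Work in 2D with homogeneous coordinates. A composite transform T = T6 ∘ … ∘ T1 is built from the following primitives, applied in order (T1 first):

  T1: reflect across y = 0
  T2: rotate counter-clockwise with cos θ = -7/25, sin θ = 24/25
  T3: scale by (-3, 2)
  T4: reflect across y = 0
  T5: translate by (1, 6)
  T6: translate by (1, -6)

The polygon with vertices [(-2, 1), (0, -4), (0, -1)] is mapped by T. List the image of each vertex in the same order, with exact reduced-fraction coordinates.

image vertices: (-64/25, 82/25), (338/25, 56/25), (122/25, 14/25)

T1 reflect across y = 0: (-2, 1) → (-2, -1); (0, -4) → (0, 4); (0, -1) → (0, 1)
T2 rotate counter-clockwise with cos θ = -7/25, sin θ = 24/25: (-2, -1) → (38/25, -41/25); (0, 4) → (-96/25, -28/25); (0, 1) → (-24/25, -7/25)
T3 scale by (-3, 2): (38/25, -41/25) → (-114/25, -82/25); (-96/25, -28/25) → (288/25, -56/25); (-24/25, -7/25) → (72/25, -14/25)
T4 reflect across y = 0: (-114/25, -82/25) → (-114/25, 82/25); (288/25, -56/25) → (288/25, 56/25); (72/25, -14/25) → (72/25, 14/25)
T5 translate by (1, 6): (-114/25, 82/25) → (-89/25, 232/25); (288/25, 56/25) → (313/25, 206/25); (72/25, 14/25) → (97/25, 164/25)
T6 translate by (1, -6): (-89/25, 232/25) → (-64/25, 82/25); (313/25, 206/25) → (338/25, 56/25); (97/25, 164/25) → (122/25, 14/25)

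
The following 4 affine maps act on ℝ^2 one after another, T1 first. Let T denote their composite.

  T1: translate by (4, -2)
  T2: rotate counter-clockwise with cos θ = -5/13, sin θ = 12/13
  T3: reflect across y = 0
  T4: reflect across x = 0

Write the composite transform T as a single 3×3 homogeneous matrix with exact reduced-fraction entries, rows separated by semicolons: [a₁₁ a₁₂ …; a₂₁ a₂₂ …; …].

T = [5/13 12/13 -4/13; -12/13 5/13 -58/13; 0 0 1]

T1 = [1 0 4; 0 1 -2; 0 0 1]
T2·T1 = [-5/13 -12/13 4/13; 12/13 -5/13 58/13; 0 0 1]
T3·…·T1 = [-5/13 -12/13 4/13; -12/13 5/13 -58/13; 0 0 1]
T4·…·T1 = [5/13 12/13 -4/13; -12/13 5/13 -58/13; 0 0 1]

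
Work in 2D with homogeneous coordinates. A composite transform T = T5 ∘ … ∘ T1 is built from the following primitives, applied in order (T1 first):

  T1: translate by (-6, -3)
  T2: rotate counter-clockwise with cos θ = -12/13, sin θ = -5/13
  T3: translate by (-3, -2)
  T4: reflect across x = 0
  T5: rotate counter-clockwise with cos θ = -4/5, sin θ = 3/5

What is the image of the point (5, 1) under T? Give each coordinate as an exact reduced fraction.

T(p) = (-157/65, 99/65)

T1 translate by (-6, -3): (5, 1) → (-1, -2)
T2 rotate counter-clockwise with cos θ = -12/13, sin θ = -5/13: (-1, -2) → (2/13, 29/13)
T3 translate by (-3, -2): (2/13, 29/13) → (-37/13, 3/13)
T4 reflect across x = 0: (-37/13, 3/13) → (37/13, 3/13)
T5 rotate counter-clockwise with cos θ = -4/5, sin θ = 3/5: (37/13, 3/13) → (-157/65, 99/65)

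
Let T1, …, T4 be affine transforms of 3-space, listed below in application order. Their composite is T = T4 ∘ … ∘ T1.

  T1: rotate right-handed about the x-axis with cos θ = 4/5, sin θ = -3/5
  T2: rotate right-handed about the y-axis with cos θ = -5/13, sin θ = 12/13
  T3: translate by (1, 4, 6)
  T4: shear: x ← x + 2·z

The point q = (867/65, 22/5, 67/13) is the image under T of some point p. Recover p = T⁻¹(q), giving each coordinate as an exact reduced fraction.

T1 = [1 0 0 0; 0 4/5 3/5 0; 0 -3/5 4/5 0; 0 0 0 1]
T2·T1 = [-5/13 -36/65 48/65 0; 0 4/5 3/5 0; -12/13 3/13 -4/13 0; 0 0 0 1]
T3·…·T1 = [-5/13 -36/65 48/65 1; 0 4/5 3/5 4; -12/13 3/13 -4/13 6; 0 0 0 1]
T4·…·T1 = [-29/13 -6/65 8/65 13; 0 4/5 3/5 4; -12/13 3/13 -4/13 6; 0 0 0 1]
det M = 1; M⁻¹ = [-5/13 0 -2/13 77/13; -36/65 4/5 87/65 -262/65; 48/65 3/5 -116/65 -84/65; 0 0 0 1]
M⁻¹ · (867/65, 22/5, 67/13)ᵀ = (0, -1, 2)ᵀ

p = (0, -1, 2)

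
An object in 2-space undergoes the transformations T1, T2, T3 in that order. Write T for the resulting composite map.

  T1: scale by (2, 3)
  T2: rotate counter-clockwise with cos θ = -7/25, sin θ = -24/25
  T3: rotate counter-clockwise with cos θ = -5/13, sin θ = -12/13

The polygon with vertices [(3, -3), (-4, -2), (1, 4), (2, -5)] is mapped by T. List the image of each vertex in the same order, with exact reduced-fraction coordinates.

image vertices: (318/325, 3501/325), (3248/325, -114/325), (-2954/325, -2628/325), (2048/325, 4611/325)

T1 scale by (2, 3): (3, -3) → (6, -9); (-4, -2) → (-8, -6); (1, 4) → (2, 12); (2, -5) → (4, -15)
T2 rotate counter-clockwise with cos θ = -7/25, sin θ = -24/25: (6, -9) → (-258/25, -81/25); (-8, -6) → (-88/25, 234/25); (2, 12) → (274/25, -132/25); (4, -15) → (-388/25, 9/25)
T3 rotate counter-clockwise with cos θ = -5/13, sin θ = -12/13: (-258/25, -81/25) → (318/325, 3501/325); (-88/25, 234/25) → (3248/325, -114/325); (274/25, -132/25) → (-2954/325, -2628/325); (-388/25, 9/25) → (2048/325, 4611/325)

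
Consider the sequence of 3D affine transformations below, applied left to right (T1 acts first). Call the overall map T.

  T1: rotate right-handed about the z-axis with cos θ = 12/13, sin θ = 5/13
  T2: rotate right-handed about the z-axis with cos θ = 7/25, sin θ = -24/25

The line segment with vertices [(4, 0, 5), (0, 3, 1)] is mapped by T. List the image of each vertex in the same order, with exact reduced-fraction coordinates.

image vertices: (816/325, -1012/325, 5), (759/325, 612/325, 1)

T1 rotate right-handed about the z-axis with cos θ = 12/13, sin θ = 5/13: (4, 0, 5) → (48/13, 20/13, 5); (0, 3, 1) → (-15/13, 36/13, 1)
T2 rotate right-handed about the z-axis with cos θ = 7/25, sin θ = -24/25: (48/13, 20/13, 5) → (816/325, -1012/325, 5); (-15/13, 36/13, 1) → (759/325, 612/325, 1)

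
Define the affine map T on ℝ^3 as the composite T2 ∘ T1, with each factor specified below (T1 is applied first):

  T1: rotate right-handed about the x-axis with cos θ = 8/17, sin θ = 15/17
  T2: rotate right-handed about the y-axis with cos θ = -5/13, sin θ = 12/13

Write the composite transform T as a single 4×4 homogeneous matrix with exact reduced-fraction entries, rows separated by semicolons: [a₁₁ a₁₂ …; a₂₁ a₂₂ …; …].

T1 = [1 0 0 0; 0 8/17 -15/17 0; 0 15/17 8/17 0; 0 0 0 1]
T2·T1 = [-5/13 180/221 96/221 0; 0 8/17 -15/17 0; -12/13 -75/221 -40/221 0; 0 0 0 1]

T = [-5/13 180/221 96/221 0; 0 8/17 -15/17 0; -12/13 -75/221 -40/221 0; 0 0 0 1]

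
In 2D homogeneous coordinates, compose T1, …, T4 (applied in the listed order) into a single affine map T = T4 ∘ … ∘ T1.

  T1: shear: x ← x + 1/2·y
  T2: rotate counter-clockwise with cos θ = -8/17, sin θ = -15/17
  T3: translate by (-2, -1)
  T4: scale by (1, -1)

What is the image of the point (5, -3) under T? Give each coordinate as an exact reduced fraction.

T(p) = (-107/17, 91/34)

T1 shear: x ← x + 1/2·y: (5, -3) → (7/2, -3)
T2 rotate counter-clockwise with cos θ = -8/17, sin θ = -15/17: (7/2, -3) → (-73/17, -57/34)
T3 translate by (-2, -1): (-73/17, -57/34) → (-107/17, -91/34)
T4 scale by (1, -1): (-107/17, -91/34) → (-107/17, 91/34)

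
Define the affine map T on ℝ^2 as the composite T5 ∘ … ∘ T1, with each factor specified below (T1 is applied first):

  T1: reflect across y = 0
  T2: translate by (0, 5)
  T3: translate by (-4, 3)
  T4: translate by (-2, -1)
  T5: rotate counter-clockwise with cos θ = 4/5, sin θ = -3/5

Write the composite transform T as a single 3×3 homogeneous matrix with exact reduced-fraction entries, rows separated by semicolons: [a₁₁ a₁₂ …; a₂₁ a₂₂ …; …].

T1 = [1 0 0; 0 -1 0; 0 0 1]
T2·T1 = [1 0 0; 0 -1 5; 0 0 1]
T3·…·T1 = [1 0 -4; 0 -1 8; 0 0 1]
T4·…·T1 = [1 0 -6; 0 -1 7; 0 0 1]
T5·…·T1 = [4/5 -3/5 -3/5; -3/5 -4/5 46/5; 0 0 1]

T = [4/5 -3/5 -3/5; -3/5 -4/5 46/5; 0 0 1]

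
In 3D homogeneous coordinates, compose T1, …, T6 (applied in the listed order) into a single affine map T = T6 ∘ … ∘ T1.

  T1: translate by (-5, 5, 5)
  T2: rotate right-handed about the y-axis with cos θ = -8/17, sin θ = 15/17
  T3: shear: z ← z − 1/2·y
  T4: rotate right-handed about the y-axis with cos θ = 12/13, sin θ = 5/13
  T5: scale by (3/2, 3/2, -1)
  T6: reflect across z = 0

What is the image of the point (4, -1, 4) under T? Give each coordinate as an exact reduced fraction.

T(p) = (291/34, 6, -139/17)

T1 translate by (-5, 5, 5): (4, -1, 4) → (-1, 4, 9)
T2 rotate right-handed about the y-axis with cos θ = -8/17, sin θ = 15/17: (-1, 4, 9) → (143/17, 4, -57/17)
T3 shear: z ← z − 1/2·y: (143/17, 4, -57/17) → (143/17, 4, -91/17)
T4 rotate right-handed about the y-axis with cos θ = 12/13, sin θ = 5/13: (143/17, 4, -91/17) → (97/17, 4, -139/17)
T5 scale by (3/2, 3/2, -1): (97/17, 4, -139/17) → (291/34, 6, 139/17)
T6 reflect across z = 0: (291/34, 6, 139/17) → (291/34, 6, -139/17)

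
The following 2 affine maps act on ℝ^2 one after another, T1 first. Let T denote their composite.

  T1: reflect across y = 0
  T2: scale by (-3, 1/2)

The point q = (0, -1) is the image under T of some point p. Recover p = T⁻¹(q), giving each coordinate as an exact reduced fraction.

T1 = [1 0 0; 0 -1 0; 0 0 1]
T2·T1 = [-3 0 0; 0 -1/2 0; 0 0 1]
det M = 3/2; M⁻¹ = [-1/3 0 0; 0 -2 0; 0 0 1]
M⁻¹ · (0, -1)ᵀ = (0, 2)ᵀ

p = (0, 2)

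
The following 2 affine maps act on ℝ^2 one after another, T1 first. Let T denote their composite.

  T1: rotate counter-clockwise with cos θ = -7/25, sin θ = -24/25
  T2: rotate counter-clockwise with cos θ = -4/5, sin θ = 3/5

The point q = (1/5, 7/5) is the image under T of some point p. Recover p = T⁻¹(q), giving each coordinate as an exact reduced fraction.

T1 = [-7/25 24/25 0; -24/25 -7/25 0; 0 0 1]
T2·T1 = [4/5 -3/5 0; 3/5 4/5 0; 0 0 1]
det M = 1; M⁻¹ = [4/5 3/5 0; -3/5 4/5 0; 0 0 1]
M⁻¹ · (1/5, 7/5)ᵀ = (1, 1)ᵀ

p = (1, 1)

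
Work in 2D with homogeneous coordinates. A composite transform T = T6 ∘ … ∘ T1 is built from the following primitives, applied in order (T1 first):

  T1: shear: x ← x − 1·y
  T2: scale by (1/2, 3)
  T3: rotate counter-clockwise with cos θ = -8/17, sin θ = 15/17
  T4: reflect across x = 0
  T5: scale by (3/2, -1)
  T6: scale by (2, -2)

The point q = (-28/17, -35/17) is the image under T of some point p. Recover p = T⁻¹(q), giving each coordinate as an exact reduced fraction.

T1 = [1 -1 0; 0 1 0; 0 0 1]
T2·T1 = [1/2 -1/2 0; 0 3 0; 0 0 1]
T3·…·T1 = [-4/17 -41/17 0; 15/34 -63/34 0; 0 0 1]
T4·…·T1 = [4/17 41/17 0; 15/34 -63/34 0; 0 0 1]
T5·…·T1 = [6/17 123/34 0; -15/34 63/34 0; 0 0 1]
T6·…·T1 = [12/17 123/17 0; 15/17 -63/17 0; 0 0 1]
det M = -9; M⁻¹ = [7/17 41/51 0; 5/51 -4/51 0; 0 0 1]
M⁻¹ · (-28/17, -35/17)ᵀ = (-7/3, 0)ᵀ

p = (-7/3, 0)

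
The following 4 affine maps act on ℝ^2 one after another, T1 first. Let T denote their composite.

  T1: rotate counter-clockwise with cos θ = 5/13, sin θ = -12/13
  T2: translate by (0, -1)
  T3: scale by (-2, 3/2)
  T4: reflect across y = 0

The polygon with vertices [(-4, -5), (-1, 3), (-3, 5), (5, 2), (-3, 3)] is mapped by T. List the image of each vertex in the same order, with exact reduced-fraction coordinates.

image vertices: (160/13, -15/13), (-62/13, -21/13), (-90/13, -72/13), (-98/13, 189/26), (-42/13, -57/13)

T1 rotate counter-clockwise with cos θ = 5/13, sin θ = -12/13: (-4, -5) → (-80/13, 23/13); (-1, 3) → (31/13, 27/13); (-3, 5) → (45/13, 61/13); (5, 2) → (49/13, -50/13); (-3, 3) → (21/13, 51/13)
T2 translate by (0, -1): (-80/13, 23/13) → (-80/13, 10/13); (31/13, 27/13) → (31/13, 14/13); (45/13, 61/13) → (45/13, 48/13); (49/13, -50/13) → (49/13, -63/13); (21/13, 51/13) → (21/13, 38/13)
T3 scale by (-2, 3/2): (-80/13, 10/13) → (160/13, 15/13); (31/13, 14/13) → (-62/13, 21/13); (45/13, 48/13) → (-90/13, 72/13); (49/13, -63/13) → (-98/13, -189/26); (21/13, 38/13) → (-42/13, 57/13)
T4 reflect across y = 0: (160/13, 15/13) → (160/13, -15/13); (-62/13, 21/13) → (-62/13, -21/13); (-90/13, 72/13) → (-90/13, -72/13); (-98/13, -189/26) → (-98/13, 189/26); (-42/13, 57/13) → (-42/13, -57/13)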